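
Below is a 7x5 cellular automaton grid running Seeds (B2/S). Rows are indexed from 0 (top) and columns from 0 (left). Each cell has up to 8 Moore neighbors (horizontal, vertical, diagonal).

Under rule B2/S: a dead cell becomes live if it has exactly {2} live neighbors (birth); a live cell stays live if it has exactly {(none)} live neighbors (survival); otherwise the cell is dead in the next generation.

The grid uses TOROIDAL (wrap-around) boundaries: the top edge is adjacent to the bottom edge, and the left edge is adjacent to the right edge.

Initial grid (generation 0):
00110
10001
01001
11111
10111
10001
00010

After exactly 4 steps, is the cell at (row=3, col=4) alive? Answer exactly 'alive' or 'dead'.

Simulating step by step:
Generation 0 (given above): 18 live cells
Generation 1: 4 live cells
11000
00000
00000
00000
00000
00000
11000
Generation 2: 8 live cells
00101
11000
00000
00000
00000
11000
00101
Generation 3: 10 live cells
00000
00111
11000
00000
11000
00111
00000
Generation 4: 6 live cells
00101
00000
00000
00101
00000
00000
00101

Cell (3,4) at generation 4: 1 -> alive

Answer: alive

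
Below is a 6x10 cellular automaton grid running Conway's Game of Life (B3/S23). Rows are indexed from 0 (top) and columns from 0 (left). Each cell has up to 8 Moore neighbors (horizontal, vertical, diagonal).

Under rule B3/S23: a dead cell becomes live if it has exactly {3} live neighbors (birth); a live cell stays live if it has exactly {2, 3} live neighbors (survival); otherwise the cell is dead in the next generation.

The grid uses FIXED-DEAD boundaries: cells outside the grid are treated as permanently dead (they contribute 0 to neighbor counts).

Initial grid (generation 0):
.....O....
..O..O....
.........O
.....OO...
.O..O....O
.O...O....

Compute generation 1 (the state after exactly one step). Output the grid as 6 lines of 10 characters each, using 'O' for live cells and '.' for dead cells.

Answer: ..........
..........
.....OO...
.....O....
....O.O...
..........

Derivation:
Simulating step by step:
Generation 0 (given above): 11 live cells
Generation 1: 5 live cells
(generation 1 grid is the final answer)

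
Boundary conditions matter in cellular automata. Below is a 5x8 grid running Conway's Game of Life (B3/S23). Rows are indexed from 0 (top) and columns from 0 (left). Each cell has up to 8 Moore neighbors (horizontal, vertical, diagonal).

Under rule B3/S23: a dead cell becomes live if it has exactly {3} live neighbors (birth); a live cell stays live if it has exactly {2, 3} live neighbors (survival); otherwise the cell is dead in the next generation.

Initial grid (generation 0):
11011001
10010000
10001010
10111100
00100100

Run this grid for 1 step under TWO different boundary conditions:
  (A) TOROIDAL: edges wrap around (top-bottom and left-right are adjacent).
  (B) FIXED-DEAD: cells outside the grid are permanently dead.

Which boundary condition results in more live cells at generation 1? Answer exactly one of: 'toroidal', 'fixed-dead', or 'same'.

Under TOROIDAL boundary, generation 1:
11011001
00110100
10100000
00100011
00000111
Population = 16

Under FIXED-DEAD boundary, generation 1:
11111000
10110100
10100000
00100010
01100100
Population = 16

Comparison: toroidal=16, fixed-dead=16 -> same

Answer: same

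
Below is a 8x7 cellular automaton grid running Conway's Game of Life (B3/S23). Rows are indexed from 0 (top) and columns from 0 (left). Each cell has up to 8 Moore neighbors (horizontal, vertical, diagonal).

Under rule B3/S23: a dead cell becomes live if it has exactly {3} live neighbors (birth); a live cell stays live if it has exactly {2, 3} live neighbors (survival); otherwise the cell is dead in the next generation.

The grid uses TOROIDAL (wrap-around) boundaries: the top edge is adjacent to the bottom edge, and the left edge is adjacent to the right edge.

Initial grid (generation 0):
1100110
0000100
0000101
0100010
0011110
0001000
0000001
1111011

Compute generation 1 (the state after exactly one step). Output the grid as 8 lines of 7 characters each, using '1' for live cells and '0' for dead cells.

Answer: 0000000
1001101
0000100
0010001
0011010
0011010
0101111
0011000

Derivation:
Simulating step by step:
Generation 0 (given above): 21 live cells
Generation 1: 20 live cells
(generation 1 grid is the final answer)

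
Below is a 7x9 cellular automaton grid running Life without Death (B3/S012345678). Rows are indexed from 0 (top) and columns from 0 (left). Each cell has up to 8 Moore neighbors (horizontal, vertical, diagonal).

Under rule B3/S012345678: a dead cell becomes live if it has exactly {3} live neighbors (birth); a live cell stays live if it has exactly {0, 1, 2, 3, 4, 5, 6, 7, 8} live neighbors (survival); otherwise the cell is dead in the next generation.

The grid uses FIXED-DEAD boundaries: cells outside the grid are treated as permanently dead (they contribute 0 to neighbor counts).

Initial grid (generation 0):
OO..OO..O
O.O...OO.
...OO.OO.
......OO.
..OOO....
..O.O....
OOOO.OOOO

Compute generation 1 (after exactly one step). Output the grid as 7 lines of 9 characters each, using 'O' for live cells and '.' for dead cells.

Answer: OO..OOOOO
O.O...OOO
...OO.OOO
..O...OO.
..OOOO...
..O.O.OO.
OOOOOOOOO

Derivation:
Simulating step by step:
Generation 0 (given above): 28 live cells
Generation 1: 37 live cells
(generation 1 grid is the final answer)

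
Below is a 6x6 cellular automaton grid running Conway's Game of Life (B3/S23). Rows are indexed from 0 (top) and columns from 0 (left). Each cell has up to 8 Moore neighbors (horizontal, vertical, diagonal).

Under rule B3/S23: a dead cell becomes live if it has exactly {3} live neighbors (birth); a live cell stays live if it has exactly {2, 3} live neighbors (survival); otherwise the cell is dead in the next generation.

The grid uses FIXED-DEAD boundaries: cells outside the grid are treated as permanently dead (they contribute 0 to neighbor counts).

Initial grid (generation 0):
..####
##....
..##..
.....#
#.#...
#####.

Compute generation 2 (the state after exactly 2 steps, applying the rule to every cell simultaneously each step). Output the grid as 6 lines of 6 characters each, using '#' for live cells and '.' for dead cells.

Simulating step by step:
Generation 0 (given above): 16 live cells
Generation 1: 16 live cells
.####.
.#....
.##...
.###..
#.#.#.
#.##..
Generation 2: 11 live cells
(generation 2 grid is the final answer)

Answer: .###..
#.....
#..#..
#.....
#...#.
..##..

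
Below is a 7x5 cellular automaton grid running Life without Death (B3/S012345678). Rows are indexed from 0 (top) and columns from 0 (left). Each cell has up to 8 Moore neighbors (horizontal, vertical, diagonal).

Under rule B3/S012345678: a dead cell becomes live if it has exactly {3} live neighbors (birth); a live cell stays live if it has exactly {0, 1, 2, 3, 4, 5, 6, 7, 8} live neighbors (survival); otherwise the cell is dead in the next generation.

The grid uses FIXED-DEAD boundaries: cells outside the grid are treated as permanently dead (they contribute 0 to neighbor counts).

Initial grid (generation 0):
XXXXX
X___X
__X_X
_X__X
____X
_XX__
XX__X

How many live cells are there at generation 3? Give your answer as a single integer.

Answer: 26

Derivation:
Simulating step by step:
Generation 0 (given above): 17 live cells
Generation 1: 24 live cells
XXXXX
X___X
_XX_X
_X__X
_XXXX
XXXX_
XXX_X
Generation 2: 26 live cells
XXXXX
X___X
XXX_X
XX__X
_XXXX
XXXX_
XXX_X
Generation 3: 26 live cells
XXXXX
X___X
XXX_X
XX__X
_XXXX
XXXX_
XXX_X
Population at generation 3: 26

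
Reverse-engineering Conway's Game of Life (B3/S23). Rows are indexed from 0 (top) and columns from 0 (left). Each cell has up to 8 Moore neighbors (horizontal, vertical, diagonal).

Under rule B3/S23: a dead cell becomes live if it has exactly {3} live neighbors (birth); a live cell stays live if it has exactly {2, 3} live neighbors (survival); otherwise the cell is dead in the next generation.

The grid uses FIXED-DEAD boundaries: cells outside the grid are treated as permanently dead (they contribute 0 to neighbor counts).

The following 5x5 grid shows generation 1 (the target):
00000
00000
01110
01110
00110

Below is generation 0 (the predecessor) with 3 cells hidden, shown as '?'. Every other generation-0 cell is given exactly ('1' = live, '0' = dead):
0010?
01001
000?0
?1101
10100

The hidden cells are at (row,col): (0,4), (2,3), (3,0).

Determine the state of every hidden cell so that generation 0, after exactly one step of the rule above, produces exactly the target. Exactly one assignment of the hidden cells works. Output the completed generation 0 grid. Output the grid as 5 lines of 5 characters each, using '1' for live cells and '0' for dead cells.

Hidden generation-0 cells (in order): (0,4), (2,3), (3,0).
A hidden cell only influences target cells in its own 3x3 neighborhood. Try each of the 2^3 = 8 assignments, step the completed generation 0 forward once under B3/S23, and compare with the target:
  (0,4)=0 (2,3)=0 (3,0)=0 -> step reproduces the target at every cell -> ACCEPT
  (0,4)=0 (2,3)=0 (3,0)=1 -> step gives (2,0)='1' but target has '0' -> reject
  (0,4)=0 (2,3)=1 (3,0)=0 -> step gives (1,2)='1' but target has '0' -> reject
  (0,4)=0 (2,3)=1 (3,0)=1 -> step gives (1,2)='1' but target has '0' -> reject
  (0,4)=1 (2,3)=0 (3,0)=0 -> step gives (0,3)='1' but target has '0' -> reject
  (0,4)=1 (2,3)=0 (3,0)=1 -> step gives (0,3)='1' but target has '0' -> reject
  (0,4)=1 (2,3)=1 (3,0)=0 -> step gives (0,3)='1' but target has '0' -> reject
  (0,4)=1 (2,3)=1 (3,0)=1 -> step gives (0,3)='1' but target has '0' -> reject
Unique solution: (0,4)=dead, (2,3)=dead, (3,0)=dead.
Check: live-neighbor counts of every cell in the completed generation 0:
12121
11220
23332
23230
14231
Applying B3/S23 to generation 0 with these counts gives:
00000
00000
01110
01110
00110
which matches the target exactly.

Answer: 00100
01001
00000
01101
10100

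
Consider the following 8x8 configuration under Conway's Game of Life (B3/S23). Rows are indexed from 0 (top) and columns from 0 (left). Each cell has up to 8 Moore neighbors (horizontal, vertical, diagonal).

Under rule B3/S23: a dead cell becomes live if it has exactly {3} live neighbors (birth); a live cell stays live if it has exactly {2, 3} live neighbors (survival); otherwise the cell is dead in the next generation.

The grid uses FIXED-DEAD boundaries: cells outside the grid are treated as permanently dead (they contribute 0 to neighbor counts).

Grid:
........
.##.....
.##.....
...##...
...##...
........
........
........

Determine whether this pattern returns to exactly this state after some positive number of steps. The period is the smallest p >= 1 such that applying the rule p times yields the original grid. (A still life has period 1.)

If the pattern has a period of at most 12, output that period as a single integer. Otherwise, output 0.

Answer: 2

Derivation:
Simulating and comparing each generation to the original:
Gen 0 (original, given above): 8 live cells
Gen 1: 6 live cells, differs from original
Gen 2: 8 live cells, MATCHES original -> period = 2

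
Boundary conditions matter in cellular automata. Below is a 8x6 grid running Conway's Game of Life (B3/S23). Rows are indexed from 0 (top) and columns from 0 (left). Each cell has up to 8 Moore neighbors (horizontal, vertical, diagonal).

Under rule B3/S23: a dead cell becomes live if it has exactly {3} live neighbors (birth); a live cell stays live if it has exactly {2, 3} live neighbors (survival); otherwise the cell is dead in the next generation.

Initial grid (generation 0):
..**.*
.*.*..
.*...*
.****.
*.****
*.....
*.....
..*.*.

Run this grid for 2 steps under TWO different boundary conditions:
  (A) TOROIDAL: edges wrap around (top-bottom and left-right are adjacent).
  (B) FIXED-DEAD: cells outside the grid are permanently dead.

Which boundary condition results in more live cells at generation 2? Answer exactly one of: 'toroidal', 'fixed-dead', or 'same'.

Under TOROIDAL boundary, generation 2:
.*.**.
**....
..*...
......
.....*
**..*.
.*....
.**.**
Population = 15

Under FIXED-DEAD boundary, generation 2:
..***.
**.**.
***...
*.....
**..*.
**..*.
......
......
Population = 17

Comparison: toroidal=15, fixed-dead=17 -> fixed-dead

Answer: fixed-dead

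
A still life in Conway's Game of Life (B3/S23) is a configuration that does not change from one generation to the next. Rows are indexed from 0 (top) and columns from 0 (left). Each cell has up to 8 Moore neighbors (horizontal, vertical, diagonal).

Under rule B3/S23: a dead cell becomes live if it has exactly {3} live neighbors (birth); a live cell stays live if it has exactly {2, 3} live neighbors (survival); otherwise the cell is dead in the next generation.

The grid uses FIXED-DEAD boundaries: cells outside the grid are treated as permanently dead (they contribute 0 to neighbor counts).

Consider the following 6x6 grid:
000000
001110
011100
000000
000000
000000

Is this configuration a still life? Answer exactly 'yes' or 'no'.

Compute generation 1 and compare to generation 0 (given above):
Generation 1:
000100
010010
010010
001000
000000
000000
Cell (0,3) differs: gen0=0 vs gen1=1 -> NOT a still life.

Answer: no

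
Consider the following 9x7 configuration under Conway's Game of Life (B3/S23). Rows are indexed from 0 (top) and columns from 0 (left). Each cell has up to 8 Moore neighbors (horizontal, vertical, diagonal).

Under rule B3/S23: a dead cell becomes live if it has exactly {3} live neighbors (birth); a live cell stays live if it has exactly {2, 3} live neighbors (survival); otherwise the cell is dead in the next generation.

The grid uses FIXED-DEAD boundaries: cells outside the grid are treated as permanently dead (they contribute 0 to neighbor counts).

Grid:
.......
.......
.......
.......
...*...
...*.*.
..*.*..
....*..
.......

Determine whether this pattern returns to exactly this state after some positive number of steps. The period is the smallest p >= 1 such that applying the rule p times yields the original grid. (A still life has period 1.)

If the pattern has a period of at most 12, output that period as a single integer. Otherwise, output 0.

Simulating and comparing each generation to the original:
Gen 0 (original, given above): 6 live cells
Gen 1: 6 live cells, differs from original
Gen 2: 6 live cells, MATCHES original -> period = 2

Answer: 2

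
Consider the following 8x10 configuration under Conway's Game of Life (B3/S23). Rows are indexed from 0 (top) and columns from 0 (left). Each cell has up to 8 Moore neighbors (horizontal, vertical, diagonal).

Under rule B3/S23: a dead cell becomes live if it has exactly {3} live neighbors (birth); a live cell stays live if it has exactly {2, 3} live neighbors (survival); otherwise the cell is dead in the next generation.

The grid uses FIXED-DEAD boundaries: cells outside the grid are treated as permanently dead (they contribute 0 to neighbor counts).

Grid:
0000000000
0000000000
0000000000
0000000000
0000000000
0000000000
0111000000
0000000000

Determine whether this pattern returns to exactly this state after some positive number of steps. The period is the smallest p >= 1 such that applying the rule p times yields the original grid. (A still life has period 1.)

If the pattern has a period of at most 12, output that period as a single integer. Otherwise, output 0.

Simulating and comparing each generation to the original:
Gen 0 (original, given above): 3 live cells
Gen 1: 3 live cells, differs from original
Gen 2: 3 live cells, MATCHES original -> period = 2

Answer: 2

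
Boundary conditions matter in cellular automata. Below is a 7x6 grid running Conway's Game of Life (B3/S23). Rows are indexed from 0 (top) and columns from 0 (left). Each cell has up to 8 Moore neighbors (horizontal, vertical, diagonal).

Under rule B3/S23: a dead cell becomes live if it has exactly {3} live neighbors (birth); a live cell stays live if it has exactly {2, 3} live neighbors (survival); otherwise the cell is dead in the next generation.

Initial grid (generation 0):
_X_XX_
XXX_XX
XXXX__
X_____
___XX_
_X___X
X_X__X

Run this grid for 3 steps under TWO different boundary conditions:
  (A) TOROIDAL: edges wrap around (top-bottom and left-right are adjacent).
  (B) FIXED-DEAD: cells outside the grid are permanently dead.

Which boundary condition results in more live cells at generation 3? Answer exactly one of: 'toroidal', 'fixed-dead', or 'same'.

Answer: fixed-dead

Derivation:
Under TOROIDAL boundary, generation 3:
______
______
______
___X__
_X____
XX____
XXX___
Population = 7

Under FIXED-DEAD boundary, generation 3:
____XX
______
___X__
__X___
_X____
X___XX
_X_X__
Population = 10

Comparison: toroidal=7, fixed-dead=10 -> fixed-dead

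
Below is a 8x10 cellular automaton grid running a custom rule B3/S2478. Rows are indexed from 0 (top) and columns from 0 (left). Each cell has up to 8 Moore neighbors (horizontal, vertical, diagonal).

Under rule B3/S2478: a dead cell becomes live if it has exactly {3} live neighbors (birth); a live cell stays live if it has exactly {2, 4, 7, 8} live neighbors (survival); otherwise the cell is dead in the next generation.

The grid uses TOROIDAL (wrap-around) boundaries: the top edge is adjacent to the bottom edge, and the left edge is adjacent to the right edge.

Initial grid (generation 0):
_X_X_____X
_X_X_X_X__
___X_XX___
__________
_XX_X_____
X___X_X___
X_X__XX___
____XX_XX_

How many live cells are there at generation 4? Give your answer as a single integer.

Simulating step by step:
Generation 0 (given above): 24 live cells
Generation 1: 31 live cells
X__X_X_X__
X__X_X____
__X__X____
__XXXX____
_X_X_X____
X_X_X_X___
_X_X__X__X
XXXX___XXX
Generation 2: 24 live cells
X______X__
_XXX_X____
_X____X___
_XXX__X___
_____XX___
__X___X___
___XXXX__X
_X______XX
Generation 3: 29 live cells
________XX
X_____X___
XX__XXX___
_X_____X__
_X_X___X__
___X__XX__
X_XXX_XXXX
____XXXX__
Generation 4: 24 live cells
________XX
_X____XX__
_______X__
____XX_X__
________X_
XX_X_XX__X
__XXX___XX
X____XX___
Population at generation 4: 24

Answer: 24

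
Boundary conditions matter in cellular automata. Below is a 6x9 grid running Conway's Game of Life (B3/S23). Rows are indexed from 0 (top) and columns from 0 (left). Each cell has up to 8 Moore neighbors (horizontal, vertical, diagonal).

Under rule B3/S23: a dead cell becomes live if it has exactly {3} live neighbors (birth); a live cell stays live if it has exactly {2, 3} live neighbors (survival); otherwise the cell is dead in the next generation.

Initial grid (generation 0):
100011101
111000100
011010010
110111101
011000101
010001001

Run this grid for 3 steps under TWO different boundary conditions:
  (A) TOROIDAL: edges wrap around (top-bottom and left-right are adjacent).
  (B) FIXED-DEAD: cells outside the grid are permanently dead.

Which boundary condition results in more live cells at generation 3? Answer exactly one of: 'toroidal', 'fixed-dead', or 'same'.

Answer: fixed-dead

Derivation:
Under TOROIDAL boundary, generation 3:
101010000
000010110
000010100
001000101
010000001
000011001
Population = 16

Under FIXED-DEAD boundary, generation 3:
001011100
110110000
000000110
010000001
010001101
011100110
Population = 21

Comparison: toroidal=16, fixed-dead=21 -> fixed-dead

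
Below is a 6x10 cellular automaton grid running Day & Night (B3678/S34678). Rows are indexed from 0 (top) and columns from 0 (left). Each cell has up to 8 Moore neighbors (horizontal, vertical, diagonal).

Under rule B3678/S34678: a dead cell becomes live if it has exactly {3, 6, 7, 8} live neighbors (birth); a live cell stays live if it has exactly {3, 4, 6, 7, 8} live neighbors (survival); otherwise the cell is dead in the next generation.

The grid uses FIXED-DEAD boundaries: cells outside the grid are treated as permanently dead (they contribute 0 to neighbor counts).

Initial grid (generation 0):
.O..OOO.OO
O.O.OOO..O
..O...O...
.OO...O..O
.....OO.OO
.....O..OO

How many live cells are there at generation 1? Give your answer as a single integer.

Simulating step by step:
Generation 0 (given above): 25 live cells
Generation 1: 21 live cells
...OO.OO..
....OOO.O.
..O...OO..
......O.O.
.....OO.OO
......OOOO
Population at generation 1: 21

Answer: 21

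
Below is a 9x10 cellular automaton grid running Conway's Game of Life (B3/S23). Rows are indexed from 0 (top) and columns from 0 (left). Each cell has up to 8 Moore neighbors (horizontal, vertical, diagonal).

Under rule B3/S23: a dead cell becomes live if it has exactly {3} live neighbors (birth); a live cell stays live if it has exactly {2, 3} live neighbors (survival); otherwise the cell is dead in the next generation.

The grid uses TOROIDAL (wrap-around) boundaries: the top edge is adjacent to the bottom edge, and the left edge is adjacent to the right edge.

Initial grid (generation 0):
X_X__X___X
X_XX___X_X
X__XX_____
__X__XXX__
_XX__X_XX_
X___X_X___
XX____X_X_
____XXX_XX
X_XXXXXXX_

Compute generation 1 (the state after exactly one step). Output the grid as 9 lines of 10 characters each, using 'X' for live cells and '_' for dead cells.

Answer: _____X____
__X_____X_
X___XX_XXX
__X__X_XX_
_XXXX___X_
X_X___X_X_
XX__X_X_X_
__X_______
X_X_______

Derivation:
Simulating step by step:
Generation 0 (given above): 41 live cells
Generation 1: 30 live cells
(generation 1 grid is the final answer)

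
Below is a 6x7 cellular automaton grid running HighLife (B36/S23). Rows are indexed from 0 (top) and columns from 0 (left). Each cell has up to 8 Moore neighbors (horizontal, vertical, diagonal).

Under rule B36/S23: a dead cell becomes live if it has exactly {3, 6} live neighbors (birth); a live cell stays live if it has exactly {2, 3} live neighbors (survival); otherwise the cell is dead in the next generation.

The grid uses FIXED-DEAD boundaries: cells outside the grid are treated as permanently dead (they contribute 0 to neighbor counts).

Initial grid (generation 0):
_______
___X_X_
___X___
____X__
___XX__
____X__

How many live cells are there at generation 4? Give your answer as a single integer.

Simulating step by step:
Generation 0 (given above): 7 live cells
Generation 1: 8 live cells
_______
____X__
___X___
____X__
___XXX_
___XX__
Generation 2: 6 live cells
_______
_______
___XX__
_____X_
_____X_
___X_X_
Generation 3: 5 live cells
_______
_______
____X__
_____X_
_____XX
____X__
Generation 4: 7 live cells
_______
_______
_______
____XXX
____XXX
_____X_
Population at generation 4: 7

Answer: 7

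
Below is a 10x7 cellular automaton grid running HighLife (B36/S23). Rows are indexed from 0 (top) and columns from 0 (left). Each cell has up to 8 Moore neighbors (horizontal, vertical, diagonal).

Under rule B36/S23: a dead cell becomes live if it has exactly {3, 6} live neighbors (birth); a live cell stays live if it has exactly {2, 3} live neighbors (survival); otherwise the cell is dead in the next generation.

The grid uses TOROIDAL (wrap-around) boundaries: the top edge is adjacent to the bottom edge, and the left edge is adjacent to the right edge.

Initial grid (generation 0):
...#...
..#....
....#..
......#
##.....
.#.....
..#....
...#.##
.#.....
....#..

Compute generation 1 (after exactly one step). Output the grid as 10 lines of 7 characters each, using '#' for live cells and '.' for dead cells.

Simulating step by step:
Generation 0 (given above): 13 live cells
Generation 1: 12 live cells
(generation 1 grid is the final answer)

Answer: ...#...
...#...
.......
#......
##.....
###....
..#....
..#....
....##.
.......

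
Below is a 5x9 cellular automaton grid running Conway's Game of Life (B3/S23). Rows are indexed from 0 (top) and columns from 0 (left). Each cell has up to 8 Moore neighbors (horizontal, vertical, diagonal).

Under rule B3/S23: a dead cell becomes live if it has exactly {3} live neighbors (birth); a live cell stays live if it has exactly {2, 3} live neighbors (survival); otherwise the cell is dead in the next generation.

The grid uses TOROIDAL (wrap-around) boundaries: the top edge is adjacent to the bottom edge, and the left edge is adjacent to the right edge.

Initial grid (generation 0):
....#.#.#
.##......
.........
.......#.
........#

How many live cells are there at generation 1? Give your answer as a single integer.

Simulating step by step:
Generation 0 (given above): 7 live cells
Generation 1: 3 live cells
#......#.
.........
.........
.........
........#
Population at generation 1: 3

Answer: 3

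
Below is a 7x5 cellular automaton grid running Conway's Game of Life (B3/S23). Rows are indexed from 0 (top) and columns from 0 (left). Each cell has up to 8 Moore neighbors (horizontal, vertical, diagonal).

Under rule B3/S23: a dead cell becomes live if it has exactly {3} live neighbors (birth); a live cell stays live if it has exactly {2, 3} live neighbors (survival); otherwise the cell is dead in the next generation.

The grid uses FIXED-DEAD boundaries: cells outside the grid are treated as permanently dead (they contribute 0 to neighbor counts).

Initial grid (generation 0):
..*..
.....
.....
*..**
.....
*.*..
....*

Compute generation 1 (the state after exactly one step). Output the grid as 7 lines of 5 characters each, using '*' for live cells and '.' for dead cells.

Answer: .....
.....
.....
.....
.*.*.
.....
.....

Derivation:
Simulating step by step:
Generation 0 (given above): 7 live cells
Generation 1: 2 live cells
(generation 1 grid is the final answer)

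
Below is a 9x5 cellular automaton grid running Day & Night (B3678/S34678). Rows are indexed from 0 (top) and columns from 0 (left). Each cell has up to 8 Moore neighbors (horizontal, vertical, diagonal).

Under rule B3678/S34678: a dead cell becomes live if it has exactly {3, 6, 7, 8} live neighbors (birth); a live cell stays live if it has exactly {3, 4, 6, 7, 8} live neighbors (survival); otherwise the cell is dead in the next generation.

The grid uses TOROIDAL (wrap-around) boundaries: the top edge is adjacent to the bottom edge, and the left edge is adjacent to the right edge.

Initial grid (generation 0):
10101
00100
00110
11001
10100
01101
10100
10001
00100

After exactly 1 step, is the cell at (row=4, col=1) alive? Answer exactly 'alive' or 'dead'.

Simulating step by step:
Generation 0 (given above): 19 live cells
Generation 1: 14 live cells
00000
00101
10111
11001
01100
00100
10000
00010
00000

Cell (4,1) at generation 1: 1 -> alive

Answer: alive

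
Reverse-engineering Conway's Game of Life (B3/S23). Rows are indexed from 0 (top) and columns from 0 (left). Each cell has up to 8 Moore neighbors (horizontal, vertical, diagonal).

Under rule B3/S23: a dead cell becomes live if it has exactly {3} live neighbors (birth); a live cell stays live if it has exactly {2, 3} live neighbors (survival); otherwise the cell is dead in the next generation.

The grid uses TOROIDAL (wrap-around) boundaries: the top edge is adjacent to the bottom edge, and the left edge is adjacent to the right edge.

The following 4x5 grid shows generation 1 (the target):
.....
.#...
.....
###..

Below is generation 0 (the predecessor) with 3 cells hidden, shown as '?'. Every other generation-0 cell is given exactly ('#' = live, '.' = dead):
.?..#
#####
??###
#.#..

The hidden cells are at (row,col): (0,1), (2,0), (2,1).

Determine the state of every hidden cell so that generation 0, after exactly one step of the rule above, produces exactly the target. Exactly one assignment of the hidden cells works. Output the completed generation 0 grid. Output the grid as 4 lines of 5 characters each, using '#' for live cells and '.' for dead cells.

Hidden generation-0 cells (in order): (0,1), (2,0), (2,1).
A hidden cell only influences target cells in its own 3x3 neighborhood. Try each of the 2^3 = 8 assignments, step the completed generation 0 forward once under B3/S23, and compare with the target:
  (0,1)=. (2,0)=. (2,1)=. -> step reproduces the target at every cell -> ACCEPT
  (0,1)=. (2,0)=. (2,1)=# -> step gives (1,1)='.' but target has '#' -> reject
  (0,1)=. (2,0)=# (2,1)=. -> step gives (1,1)='.' but target has '#' -> reject
  (0,1)=. (2,0)=# (2,1)=# -> step gives (1,1)='.' but target has '#' -> reject
  (0,1)=# (2,0)=. (2,1)=. -> step gives (1,1)='.' but target has '#' -> reject
  (0,1)=# (2,0)=. (2,1)=# -> step gives (1,1)='.' but target has '#' -> reject
  (0,1)=# (2,0)=# (2,1)=. -> step gives (1,1)='.' but target has '#' -> reject
  (0,1)=# (2,0)=# (2,1)=# -> step gives (1,1)='.' but target has '#' -> reject
Unique solution: (0,1)=dead, (2,0)=dead, (2,1)=dead.
Check: live-neighbor counts of every cell in the completed generation 0:
55454
43465
56565
23254
Applying B3/S23 to generation 0 with these counts gives:
.....
.#...
.....
###..
which matches the target exactly.

Answer: ....#
#####
..###
#.#..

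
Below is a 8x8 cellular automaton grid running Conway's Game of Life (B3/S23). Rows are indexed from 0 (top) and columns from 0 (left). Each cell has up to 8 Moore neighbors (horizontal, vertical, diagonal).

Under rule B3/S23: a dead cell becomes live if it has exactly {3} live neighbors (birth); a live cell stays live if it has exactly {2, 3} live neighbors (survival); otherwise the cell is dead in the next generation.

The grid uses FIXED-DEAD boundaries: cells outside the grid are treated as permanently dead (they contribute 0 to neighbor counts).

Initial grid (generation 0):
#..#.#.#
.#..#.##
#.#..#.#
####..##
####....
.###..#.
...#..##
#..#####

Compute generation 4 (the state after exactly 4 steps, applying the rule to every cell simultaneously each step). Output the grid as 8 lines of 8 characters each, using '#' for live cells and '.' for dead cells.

Simulating step by step:
Generation 0 (given above): 35 live cells
Generation 1: 27 live cells
....##.#
#####..#
#...##..
....#.##
....#.##
#...#.##
.#......
...###.#
Generation 2: 21 live cells
.##.###.
###.....
#.#....#
...##..#
...##...
......##
...#...#
....#...
Generation 3: 22 live cells
#.##.#..
#....##.
#.#.....
..#.#...
...#####
...##.##
......##
........
Generation 4: 22 live cells
(generation 4 grid is the final answer)

Answer: .#..###.
#.#####.
...#.#..
.##.#.#.
..#....#
...#....
.....###
........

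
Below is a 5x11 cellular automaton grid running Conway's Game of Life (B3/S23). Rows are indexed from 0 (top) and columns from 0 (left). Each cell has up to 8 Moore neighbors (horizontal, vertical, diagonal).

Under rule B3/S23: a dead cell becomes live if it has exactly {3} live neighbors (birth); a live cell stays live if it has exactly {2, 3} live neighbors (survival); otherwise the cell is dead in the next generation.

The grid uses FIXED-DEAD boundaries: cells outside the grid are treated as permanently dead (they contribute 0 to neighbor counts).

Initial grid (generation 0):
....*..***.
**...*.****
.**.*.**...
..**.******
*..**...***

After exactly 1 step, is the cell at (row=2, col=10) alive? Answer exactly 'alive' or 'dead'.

Answer: dead

Derivation:
Simulating step by step:
Generation 0 (given above): 30 live cells
Generation 1: 19 live cells
......**..*
******....*
*...*......
..........*
..*****...*

Cell (2,10) at generation 1: 0 -> dead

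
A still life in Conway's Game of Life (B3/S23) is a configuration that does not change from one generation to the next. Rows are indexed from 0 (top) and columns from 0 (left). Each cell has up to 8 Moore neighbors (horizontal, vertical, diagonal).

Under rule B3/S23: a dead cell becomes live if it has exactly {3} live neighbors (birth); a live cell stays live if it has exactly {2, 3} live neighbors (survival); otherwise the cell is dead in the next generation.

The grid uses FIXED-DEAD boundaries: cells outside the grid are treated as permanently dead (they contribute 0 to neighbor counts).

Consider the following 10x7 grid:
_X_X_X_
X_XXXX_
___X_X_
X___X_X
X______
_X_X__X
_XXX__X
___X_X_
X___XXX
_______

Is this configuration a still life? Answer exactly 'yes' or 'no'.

Compute generation 1 and compare to generation 0 (given above):
Generation 1:
_X_X_X_
_X___XX
_XX___X
____XX_
XX___X_
XX_X___
_X_X_XX
_X_X___
____XXX
_____X_
Cell (1,0) differs: gen0=1 vs gen1=0 -> NOT a still life.

Answer: no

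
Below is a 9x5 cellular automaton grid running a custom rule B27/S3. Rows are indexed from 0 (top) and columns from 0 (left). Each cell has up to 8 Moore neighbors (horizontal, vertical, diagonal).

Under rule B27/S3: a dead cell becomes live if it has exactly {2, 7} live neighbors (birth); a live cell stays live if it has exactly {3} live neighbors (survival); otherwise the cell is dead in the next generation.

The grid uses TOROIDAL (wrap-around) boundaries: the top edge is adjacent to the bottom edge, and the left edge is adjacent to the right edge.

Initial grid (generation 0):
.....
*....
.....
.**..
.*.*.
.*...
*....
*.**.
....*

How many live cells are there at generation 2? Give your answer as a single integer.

Answer: 15

Derivation:
Simulating step by step:
Generation 0 (given above): 11 live cells
Generation 1: 13 live cells
*...*
.....
*.*..
*.**.
.*...
....*
...*.
.....
***..
Generation 2: 15 live cells
*.**.
...*.
.....
..*..
.....
*.**.
....*
*..**
**.*.
Population at generation 2: 15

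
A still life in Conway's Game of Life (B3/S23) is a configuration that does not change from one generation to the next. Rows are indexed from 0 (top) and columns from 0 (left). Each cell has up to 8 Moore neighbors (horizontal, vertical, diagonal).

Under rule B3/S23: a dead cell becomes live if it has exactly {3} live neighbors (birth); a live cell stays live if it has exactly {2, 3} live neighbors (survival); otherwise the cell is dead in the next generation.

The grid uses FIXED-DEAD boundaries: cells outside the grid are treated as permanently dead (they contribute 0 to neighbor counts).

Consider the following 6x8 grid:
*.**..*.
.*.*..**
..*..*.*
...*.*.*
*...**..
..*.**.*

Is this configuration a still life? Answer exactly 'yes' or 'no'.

Compute generation 1 and compare to generation 0 (given above):
Generation 1:
.***..**
.*.***.*
..**.*.*
...*.*..
........
...****.
Cell (0,0) differs: gen0=1 vs gen1=0 -> NOT a still life.

Answer: no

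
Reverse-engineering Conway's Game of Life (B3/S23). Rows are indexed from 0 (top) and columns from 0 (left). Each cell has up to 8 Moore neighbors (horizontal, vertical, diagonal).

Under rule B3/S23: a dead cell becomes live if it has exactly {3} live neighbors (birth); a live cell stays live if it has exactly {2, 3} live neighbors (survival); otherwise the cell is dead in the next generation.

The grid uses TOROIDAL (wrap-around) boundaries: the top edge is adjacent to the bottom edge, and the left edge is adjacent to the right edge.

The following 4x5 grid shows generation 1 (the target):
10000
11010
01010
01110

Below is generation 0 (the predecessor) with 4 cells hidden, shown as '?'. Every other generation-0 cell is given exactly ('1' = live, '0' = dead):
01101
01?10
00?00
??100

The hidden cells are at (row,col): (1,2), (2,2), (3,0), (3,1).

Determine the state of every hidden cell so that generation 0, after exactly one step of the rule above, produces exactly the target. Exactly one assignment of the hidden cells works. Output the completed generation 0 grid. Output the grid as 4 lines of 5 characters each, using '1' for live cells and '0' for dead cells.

Answer: 01101
01110
00000
00100

Derivation:
Hidden generation-0 cells (in order): (1,2), (2,2), (3,0), (3,1).
A hidden cell only influences target cells in its own 3x3 neighborhood. Try each of the 2^4 = 16 assignments, step the completed generation 0 forward once under B3/S23, and compare with the target:
  (1,2)=0 (2,2)=0 (3,0)=0 (3,1)=0 -> step gives (0,1)='1' but target has '0' -> reject
  (1,2)=0 (2,2)=0 (3,0)=0 (3,1)=1 -> step gives (0,0)='0' but target has '1' -> reject
  (1,2)=0 (2,2)=0 (3,0)=1 (3,1)=0 -> step gives (0,0)='0' but target has '1' -> reject
  (1,2)=0 (2,2)=0 (3,0)=1 (3,1)=1 -> step gives (0,0)='0' but target has '1' -> reject
  (1,2)=0 (2,2)=1 (3,0)=0 (3,1)=0 -> step gives (0,1)='1' but target has '0' -> reject
  (1,2)=0 (2,2)=1 (3,0)=0 (3,1)=1 -> step gives (0,0)='0' but target has '1' -> reject
  (1,2)=0 (2,2)=1 (3,0)=1 (3,1)=0 -> step gives (0,0)='0' but target has '1' -> reject
  (1,2)=0 (2,2)=1 (3,0)=1 (3,1)=1 -> step gives (0,0)='0' but target has '1' -> reject
  (1,2)=1 (2,2)=0 (3,0)=0 (3,1)=0 -> step reproduces the target at every cell -> ACCEPT
  (1,2)=1 (2,2)=0 (3,0)=0 (3,1)=1 -> step gives (0,0)='0' but target has '1' -> reject
  (1,2)=1 (2,2)=0 (3,0)=1 (3,1)=0 -> step gives (0,0)='0' but target has '1' -> reject
  (1,2)=1 (2,2)=0 (3,0)=1 (3,1)=1 -> step gives (0,0)='0' but target has '1' -> reject
  (1,2)=1 (2,2)=1 (3,0)=0 (3,1)=0 -> step gives (1,1)='0' but target has '1' -> reject
  (1,2)=1 (2,2)=1 (3,0)=0 (3,1)=1 -> step gives (0,0)='0' but target has '1' -> reject
  (1,2)=1 (2,2)=1 (3,0)=1 (3,1)=0 -> step gives (0,0)='0' but target has '1' -> reject
  (1,2)=1 (2,2)=1 (3,0)=1 (3,1)=1 -> step gives (0,0)='0' but target has '1' -> reject
Unique solution: (1,2)=live, (2,2)=dead, (3,0)=dead, (3,1)=dead.
Check: live-neighbor counts of every cell in the completed generation 0:
34551
33432
13431
23231
Applying B3/S23 to generation 0 with these counts gives:
10000
11010
01010
01110
which matches the target exactly.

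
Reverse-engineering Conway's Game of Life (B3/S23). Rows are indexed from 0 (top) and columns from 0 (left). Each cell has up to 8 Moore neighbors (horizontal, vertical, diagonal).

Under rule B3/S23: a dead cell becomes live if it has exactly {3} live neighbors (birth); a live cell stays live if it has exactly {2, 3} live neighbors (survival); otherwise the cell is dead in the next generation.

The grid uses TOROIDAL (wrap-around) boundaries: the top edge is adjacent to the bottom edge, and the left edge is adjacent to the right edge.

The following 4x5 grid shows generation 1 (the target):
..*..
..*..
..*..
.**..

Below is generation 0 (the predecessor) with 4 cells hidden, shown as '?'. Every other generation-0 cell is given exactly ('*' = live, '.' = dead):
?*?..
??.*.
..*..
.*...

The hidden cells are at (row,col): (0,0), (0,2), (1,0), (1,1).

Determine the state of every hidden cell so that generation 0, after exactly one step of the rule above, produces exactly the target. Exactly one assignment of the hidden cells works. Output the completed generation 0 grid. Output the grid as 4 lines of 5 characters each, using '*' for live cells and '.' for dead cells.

Hidden generation-0 cells (in order): (0,0), (0,2), (1,0), (1,1).
A hidden cell only influences target cells in its own 3x3 neighborhood. Try each of the 2^4 = 16 assignments, step the completed generation 0 forward once under B3/S23, and compare with the target:
  (0,0)=. (0,2)=. (1,0)=. (1,1)=. -> step reproduces the target at every cell -> ACCEPT
  (0,0)=. (0,2)=. (1,0)=. (1,1)=* -> step gives (0,0)='*' but target has '.' -> reject
  (0,0)=. (0,2)=. (1,0)=* (1,1)=. -> step gives (0,0)='*' but target has '.' -> reject
  (0,0)=. (0,2)=. (1,0)=* (1,1)=* -> step gives (0,1)='*' but target has '.' -> reject
  (0,0)=. (0,2)=* (1,0)=. (1,1)=. -> step gives (0,1)='*' but target has '.' -> reject
  (0,0)=. (0,2)=* (1,0)=. (1,1)=* -> step gives (0,0)='*' but target has '.' -> reject
  (0,0)=. (0,2)=* (1,0)=* (1,1)=. -> step gives (0,0)='*' but target has '.' -> reject
  (0,0)=. (0,2)=* (1,0)=* (1,1)=* -> step gives (0,2)='.' but target has '*' -> reject
  (0,0)=* (0,2)=. (1,0)=. (1,1)=. -> step gives (0,0)='*' but target has '.' -> reject
  (0,0)=* (0,2)=. (1,0)=. (1,1)=* -> step gives (0,0)='*' but target has '.' -> reject
  (0,0)=* (0,2)=. (1,0)=* (1,1)=. -> step gives (0,0)='*' but target has '.' -> reject
  (0,0)=* (0,2)=. (1,0)=* (1,1)=* -> step gives (0,2)='.' but target has '*' -> reject
  (0,0)=* (0,2)=* (1,0)=. (1,1)=. -> step gives (0,0)='*' but target has '.' -> reject
  (0,0)=* (0,2)=* (1,0)=. (1,1)=* -> step gives (0,0)='*' but target has '.' -> reject
  (0,0)=* (0,2)=* (1,0)=* (1,1)=. -> step gives (0,0)='*' but target has '.' -> reject
  (0,0)=* (0,2)=* (1,0)=* (1,1)=* -> step gives (0,2)='.' but target has '*' -> reject
Unique solution: (0,0)=dead, (0,2)=dead, (1,0)=dead, (1,1)=dead.
Check: live-neighbor counts of every cell in the completed generation 0:
21311
12311
12221
22310
Applying B3/S23 to generation 0 with these counts gives:
..*..
..*..
..*..
.**..
which matches the target exactly.

Answer: .*...
...*.
..*..
.*...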